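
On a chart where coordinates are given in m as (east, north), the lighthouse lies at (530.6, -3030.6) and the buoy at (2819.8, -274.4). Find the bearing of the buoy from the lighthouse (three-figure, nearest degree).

Δeast = 2819.8 − 530.6 = 2289.20; Δnorth = -274.4 − -3030.6 = 2756.20.
Bearing = atan2(Δeast, Δnorth) mod 360° = 39.71° ≈ 040°.

040°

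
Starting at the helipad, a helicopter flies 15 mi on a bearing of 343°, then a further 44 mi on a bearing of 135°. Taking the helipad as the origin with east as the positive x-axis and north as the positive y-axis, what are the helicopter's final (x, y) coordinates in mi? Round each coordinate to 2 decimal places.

Leg 1 (343°, 15 mi): east 15 sin 343° = -4.39, north 15 cos 343° = 14.34
Leg 2 (135°, 44 mi): east 44 sin 135° = 31.11, north 44 cos 135° = -31.11
Summing: 26.73 mi east, -16.77 mi north → (26.73, -16.77).

(26.73, -16.77)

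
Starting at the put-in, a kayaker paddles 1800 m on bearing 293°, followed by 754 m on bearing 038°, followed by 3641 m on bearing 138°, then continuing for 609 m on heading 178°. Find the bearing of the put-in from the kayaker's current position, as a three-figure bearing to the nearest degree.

328°

Leg 1 (293°, 1800 m): east 1800 sin 293° = -1656.91, north 1800 cos 293° = 703.32
Leg 2 (038°, 754 m): east 754 sin 38° = 464.21, north 754 cos 38° = 594.16
Leg 3 (138°, 3641 m): east 3641 sin 138° = 2436.30, north 3641 cos 138° = -2705.79
Leg 4 (178°, 609 m): east 609 sin 178° = 21.25, north 609 cos 178° = -608.63
Net displacement: 1264.86 east, -2016.94 north. Direction back to start is (-1264.86, 2016.94): bearing = atan2(-1264.86, 2016.94) mod 360° = 327.91° ≈ 328°.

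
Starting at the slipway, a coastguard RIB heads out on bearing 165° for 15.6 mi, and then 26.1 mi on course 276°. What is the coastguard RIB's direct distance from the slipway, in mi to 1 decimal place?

25.2 mi

Leg 1 (165°, 15.6 mi): east 15.6 sin 165° = 4.04, north 15.6 cos 165° = -15.07
Leg 2 (276°, 26.1 mi): east 26.1 sin 276° = -25.96, north 26.1 cos 276° = 2.73
Net: -21.92 east, -12.34 north. Distance = √((-21.92)² + (-12.34)²) = 25.154 mi.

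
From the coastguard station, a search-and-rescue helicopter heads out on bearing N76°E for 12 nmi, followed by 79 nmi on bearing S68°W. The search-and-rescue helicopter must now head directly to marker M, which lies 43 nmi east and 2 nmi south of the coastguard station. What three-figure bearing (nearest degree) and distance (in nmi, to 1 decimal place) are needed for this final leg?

077°, 107.5 nmi

Leg 1 (N76°E, 12 nmi): east 12 sin 76° = 11.64, north 12 cos 76° = 2.90
Leg 2 (S68°W, 79 nmi): east 79 sin 248° = -73.25, north 79 cos 248° = -29.59
Current position: (-61.60, -26.69). Target: (43, -2). Remaining: Δeast = 104.60, Δnorth = 24.69.
Bearing = atan2(104.60, 24.69) mod 360° = 76.72°; distance = √((104.60)² + (24.69)²) = 107.479 nmi.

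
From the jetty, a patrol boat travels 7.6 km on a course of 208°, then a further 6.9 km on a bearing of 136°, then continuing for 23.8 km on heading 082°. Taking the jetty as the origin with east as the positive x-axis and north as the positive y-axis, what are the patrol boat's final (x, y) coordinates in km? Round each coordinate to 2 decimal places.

(24.79, -8.36)

Leg 1 (208°, 7.6 km): east 7.6 sin 208° = -3.57, north 7.6 cos 208° = -6.71
Leg 2 (136°, 6.9 km): east 6.9 sin 136° = 4.79, north 6.9 cos 136° = -4.96
Leg 3 (082°, 23.8 km): east 23.8 sin 82° = 23.57, north 23.8 cos 82° = 3.31
Summing: 24.79 km east, -8.36 km north → (24.79, -8.36).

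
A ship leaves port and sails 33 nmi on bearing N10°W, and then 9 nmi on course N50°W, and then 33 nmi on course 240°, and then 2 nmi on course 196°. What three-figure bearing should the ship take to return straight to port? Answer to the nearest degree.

115°

Leg 1 (N10°W, 33 nmi): east 33 sin 350° = -5.73, north 33 cos 350° = 32.50
Leg 2 (N50°W, 9 nmi): east 9 sin 310° = -6.89, north 9 cos 310° = 5.79
Leg 3 (240°, 33 nmi): east 33 sin 240° = -28.58, north 33 cos 240° = -16.50
Leg 4 (196°, 2 nmi): east 2 sin 196° = -0.55, north 2 cos 196° = -1.92
Net displacement: -41.75 east, 19.86 north. Direction back to start is (41.75, -19.86): bearing = atan2(41.75, -19.86) mod 360° = 115.44° ≈ 115°.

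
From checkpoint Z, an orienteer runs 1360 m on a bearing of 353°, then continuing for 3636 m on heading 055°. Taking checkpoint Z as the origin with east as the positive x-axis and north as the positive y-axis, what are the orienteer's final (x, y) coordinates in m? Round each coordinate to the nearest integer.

Leg 1 (353°, 1360 m): east 1360 sin 353° = -165.74, north 1360 cos 353° = 1349.86
Leg 2 (055°, 3636 m): east 3636 sin 55° = 2978.44, north 3636 cos 55° = 2085.52
Summing: 2812.69 m east, 3435.39 m north → (2813, 3435).

(2813, 3435)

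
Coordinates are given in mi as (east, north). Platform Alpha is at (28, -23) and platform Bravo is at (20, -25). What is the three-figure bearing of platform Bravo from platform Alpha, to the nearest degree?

Δeast = 20 − 28 = -8.00; Δnorth = -25 − -23 = -2.00.
Bearing = atan2(Δeast, Δnorth) mod 360° = 255.96° ≈ 256°.

256°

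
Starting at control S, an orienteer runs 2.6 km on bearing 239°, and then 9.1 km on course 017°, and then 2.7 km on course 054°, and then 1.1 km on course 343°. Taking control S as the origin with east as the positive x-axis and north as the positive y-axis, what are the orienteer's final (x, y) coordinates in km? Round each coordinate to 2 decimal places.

Leg 1 (239°, 2.6 km): east 2.6 sin 239° = -2.23, north 2.6 cos 239° = -1.34
Leg 2 (017°, 9.1 km): east 9.1 sin 17° = 2.66, north 9.1 cos 17° = 8.70
Leg 3 (054°, 2.7 km): east 2.7 sin 54° = 2.18, north 2.7 cos 54° = 1.59
Leg 4 (343°, 1.1 km): east 1.1 sin 343° = -0.32, north 1.1 cos 343° = 1.05
Summing: 2.29 km east, 10.00 km north → (2.29, 10.00).

(2.29, 10.00)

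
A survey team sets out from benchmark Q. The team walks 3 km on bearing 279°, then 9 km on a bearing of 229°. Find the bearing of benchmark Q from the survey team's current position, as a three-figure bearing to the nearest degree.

Leg 1 (279°, 3 km): east 3 sin 279° = -2.96, north 3 cos 279° = 0.47
Leg 2 (229°, 9 km): east 9 sin 229° = -6.79, north 9 cos 229° = -5.90
Net displacement: -9.76 east, -5.44 north. Direction back to start is (9.76, 5.44): bearing = atan2(9.76, 5.44) mod 360° = 60.88° ≈ 061°.

061°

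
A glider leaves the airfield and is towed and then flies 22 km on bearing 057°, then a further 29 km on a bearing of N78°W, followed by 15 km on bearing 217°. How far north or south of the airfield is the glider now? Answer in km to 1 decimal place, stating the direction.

6.0 km north

Leg 1 (057°, 22 km): east 22 sin 57° = 18.45, north 22 cos 57° = 11.98
Leg 2 (N78°W, 29 km): east 29 sin 282° = -28.37, north 29 cos 282° = 6.03
Leg 3 (217°, 15 km): east 15 sin 217° = -9.03, north 15 cos 217° = -11.98
Net north component: 6.03 km.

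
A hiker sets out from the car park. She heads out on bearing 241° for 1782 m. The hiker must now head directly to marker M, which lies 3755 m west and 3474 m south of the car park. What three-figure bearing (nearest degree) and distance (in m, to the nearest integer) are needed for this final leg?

220°, 3411 m

Leg 1 (241°, 1782 m): east 1782 sin 241° = -1558.57, north 1782 cos 241° = -863.93
Current position: (-1558.57, -863.93). Target: (-3755, -3474). Remaining: Δeast = -2196.43, Δnorth = -2610.07.
Bearing = atan2(-2196.43, -2610.07) mod 360° = 220.08°; distance = √((-2196.43)² + (-2610.07)²) = 3411.269 m.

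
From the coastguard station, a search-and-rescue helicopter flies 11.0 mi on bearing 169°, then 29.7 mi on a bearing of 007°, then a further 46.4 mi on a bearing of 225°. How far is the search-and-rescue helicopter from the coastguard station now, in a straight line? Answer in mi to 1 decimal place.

Leg 1 (169°, 11.0 mi): east 11.0 sin 169° = 2.10, north 11.0 cos 169° = -10.80
Leg 2 (007°, 29.7 mi): east 29.7 sin 7° = 3.62, north 29.7 cos 7° = 29.48
Leg 3 (225°, 46.4 mi): east 46.4 sin 225° = -32.81, north 46.4 cos 225° = -32.81
Net: -27.09 east, -14.13 north. Distance = √((-27.09)² + (-14.13)²) = 30.554 mi.

30.6 mi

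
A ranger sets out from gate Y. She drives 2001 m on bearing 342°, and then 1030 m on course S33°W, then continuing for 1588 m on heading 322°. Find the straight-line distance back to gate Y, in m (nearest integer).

Leg 1 (342°, 2001 m): east 2001 sin 342° = -618.34, north 2001 cos 342° = 1903.06
Leg 2 (S33°W, 1030 m): east 1030 sin 213° = -560.98, north 1030 cos 213° = -863.83
Leg 3 (322°, 1588 m): east 1588 sin 322° = -977.67, north 1588 cos 322° = 1251.36
Net: -2156.99 east, 2290.59 north. Distance = √((-2156.99)² + (2290.59)²) = 3146.337 m.

3146 m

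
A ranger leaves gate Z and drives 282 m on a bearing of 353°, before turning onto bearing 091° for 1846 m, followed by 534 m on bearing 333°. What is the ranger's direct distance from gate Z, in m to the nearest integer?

Leg 1 (353°, 282 m): east 282 sin 353° = -34.37, north 282 cos 353° = 279.90
Leg 2 (091°, 1846 m): east 1846 sin 91° = 1845.72, north 1846 cos 91° = -32.22
Leg 3 (333°, 534 m): east 534 sin 333° = -242.43, north 534 cos 333° = 475.80
Net: 1568.92 east, 723.48 north. Distance = √((1568.92)² + (723.48)²) = 1727.696 m.

1728 m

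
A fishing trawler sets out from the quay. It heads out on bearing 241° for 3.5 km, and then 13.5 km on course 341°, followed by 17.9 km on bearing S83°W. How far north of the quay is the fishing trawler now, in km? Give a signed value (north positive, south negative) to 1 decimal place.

8.9 km

Leg 1 (241°, 3.5 km): east 3.5 sin 241° = -3.06, north 3.5 cos 241° = -1.70
Leg 2 (341°, 13.5 km): east 13.5 sin 341° = -4.40, north 13.5 cos 341° = 12.76
Leg 3 (S83°W, 17.9 km): east 17.9 sin 263° = -17.77, north 17.9 cos 263° = -2.18
Net north component: 8.89 km.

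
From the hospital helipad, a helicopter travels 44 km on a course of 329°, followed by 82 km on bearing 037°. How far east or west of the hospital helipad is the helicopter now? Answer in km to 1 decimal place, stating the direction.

26.7 km east

Leg 1 (329°, 44 km): east 44 sin 329° = -22.66, north 44 cos 329° = 37.72
Leg 2 (037°, 82 km): east 82 sin 37° = 49.35, north 82 cos 37° = 65.49
Net east component: 26.69 km.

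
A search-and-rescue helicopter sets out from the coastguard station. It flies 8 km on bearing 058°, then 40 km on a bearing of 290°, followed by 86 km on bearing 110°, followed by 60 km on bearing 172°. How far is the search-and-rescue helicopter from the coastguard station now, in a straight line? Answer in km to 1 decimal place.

91.8 km

Leg 1 (058°, 8 km): east 8 sin 58° = 6.78, north 8 cos 58° = 4.24
Leg 2 (290°, 40 km): east 40 sin 290° = -37.59, north 40 cos 290° = 13.68
Leg 3 (110°, 86 km): east 86 sin 110° = 80.81, north 86 cos 110° = -29.41
Leg 4 (172°, 60 km): east 60 sin 172° = 8.35, north 60 cos 172° = -59.42
Net: 58.36 east, -70.91 north. Distance = √((58.36)² + (-70.91)²) = 91.838 km.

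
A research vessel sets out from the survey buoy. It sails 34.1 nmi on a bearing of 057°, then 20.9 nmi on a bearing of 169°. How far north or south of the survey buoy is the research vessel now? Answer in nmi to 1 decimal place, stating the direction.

Leg 1 (057°, 34.1 nmi): east 34.1 sin 57° = 28.60, north 34.1 cos 57° = 18.57
Leg 2 (169°, 20.9 nmi): east 20.9 sin 169° = 3.99, north 20.9 cos 169° = -20.52
Net north component: -1.94 nmi.

1.9 nmi south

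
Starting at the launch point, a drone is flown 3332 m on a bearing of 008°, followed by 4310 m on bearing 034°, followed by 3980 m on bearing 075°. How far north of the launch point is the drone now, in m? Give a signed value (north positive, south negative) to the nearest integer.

Leg 1 (008°, 3332 m): east 3332 sin 8° = 463.72, north 3332 cos 8° = 3299.57
Leg 2 (034°, 4310 m): east 4310 sin 34° = 2410.12, north 4310 cos 34° = 3573.15
Leg 3 (075°, 3980 m): east 3980 sin 75° = 3844.38, north 3980 cos 75° = 1030.10
Net north component: 7902.82 m.

7903 m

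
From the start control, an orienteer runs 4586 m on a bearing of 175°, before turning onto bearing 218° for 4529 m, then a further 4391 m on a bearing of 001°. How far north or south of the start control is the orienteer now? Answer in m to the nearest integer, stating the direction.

Leg 1 (175°, 4586 m): east 4586 sin 175° = 399.70, north 4586 cos 175° = -4568.55
Leg 2 (218°, 4529 m): east 4529 sin 218° = -2788.33, north 4529 cos 218° = -3568.90
Leg 3 (001°, 4391 m): east 4391 sin 1° = 76.63, north 4391 cos 1° = 4390.33
Net north component: -3747.12 m.

3747 m south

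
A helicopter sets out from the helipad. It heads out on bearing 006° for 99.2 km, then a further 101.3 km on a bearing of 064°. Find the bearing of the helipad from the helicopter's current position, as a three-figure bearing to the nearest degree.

215°

Leg 1 (006°, 99.2 km): east 99.2 sin 6° = 10.37, north 99.2 cos 6° = 98.66
Leg 2 (064°, 101.3 km): east 101.3 sin 64° = 91.05, north 101.3 cos 64° = 44.41
Net displacement: 101.42 east, 143.06 north. Direction back to start is (-101.42, -143.06): bearing = atan2(-101.42, -143.06) mod 360° = 215.33° ≈ 215°.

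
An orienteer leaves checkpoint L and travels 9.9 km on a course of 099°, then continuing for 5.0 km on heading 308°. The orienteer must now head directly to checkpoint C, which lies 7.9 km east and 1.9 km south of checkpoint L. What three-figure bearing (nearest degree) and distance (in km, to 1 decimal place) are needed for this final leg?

149°, 4.0 km

Leg 1 (099°, 9.9 km): east 9.9 sin 99° = 9.78, north 9.9 cos 99° = -1.55
Leg 2 (308°, 5.0 km): east 5.0 sin 308° = -3.94, north 5.0 cos 308° = 3.08
Current position: (5.84, 1.53). Target: (7.9, -1.9). Remaining: Δeast = 2.06, Δnorth = -3.43.
Bearing = atan2(2.06, -3.43) mod 360° = 148.98°; distance = √((2.06)² + (-3.43)²) = 4.002 km.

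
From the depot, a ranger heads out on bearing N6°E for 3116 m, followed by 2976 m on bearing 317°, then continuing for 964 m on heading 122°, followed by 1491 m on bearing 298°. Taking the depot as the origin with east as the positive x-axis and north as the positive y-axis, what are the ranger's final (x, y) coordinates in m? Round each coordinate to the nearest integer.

(-2203, 5465)

Leg 1 (N6°E, 3116 m): east 3116 sin 6° = 325.71, north 3116 cos 6° = 3098.93
Leg 2 (317°, 2976 m): east 2976 sin 317° = -2029.63, north 2976 cos 317° = 2176.51
Leg 3 (122°, 964 m): east 964 sin 122° = 817.52, north 964 cos 122° = -510.84
Leg 4 (298°, 1491 m): east 1491 sin 298° = -1316.47, north 1491 cos 298° = 699.98
Summing: -2202.87 m east, 5464.58 m north → (-2203, 5465).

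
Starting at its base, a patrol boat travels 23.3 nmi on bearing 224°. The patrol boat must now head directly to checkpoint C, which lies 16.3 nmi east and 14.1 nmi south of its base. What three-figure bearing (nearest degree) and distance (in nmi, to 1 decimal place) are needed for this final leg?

Leg 1 (224°, 23.3 nmi): east 23.3 sin 224° = -16.19, north 23.3 cos 224° = -16.76
Current position: (-16.19, -16.76). Target: (16.3, -14.1). Remaining: Δeast = 32.49, Δnorth = 2.66.
Bearing = atan2(32.49, 2.66) mod 360° = 85.32°; distance = √((32.49)² + (2.66)²) = 32.594 nmi.

085°, 32.6 nmi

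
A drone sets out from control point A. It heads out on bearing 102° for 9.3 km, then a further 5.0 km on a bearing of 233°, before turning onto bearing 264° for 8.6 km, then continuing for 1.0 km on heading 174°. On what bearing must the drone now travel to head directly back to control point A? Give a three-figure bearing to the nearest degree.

Leg 1 (102°, 9.3 km): east 9.3 sin 102° = 9.10, north 9.3 cos 102° = -1.93
Leg 2 (233°, 5.0 km): east 5.0 sin 233° = -3.99, north 5.0 cos 233° = -3.01
Leg 3 (264°, 8.6 km): east 8.6 sin 264° = -8.55, north 8.6 cos 264° = -0.90
Leg 4 (174°, 1.0 km): east 1.0 sin 174° = 0.10, north 1.0 cos 174° = -0.99
Net displacement: -3.34 east, -6.84 north. Direction back to start is (3.34, 6.84): bearing = atan2(3.34, 6.84) mod 360° = 26.07° ≈ 026°.

026°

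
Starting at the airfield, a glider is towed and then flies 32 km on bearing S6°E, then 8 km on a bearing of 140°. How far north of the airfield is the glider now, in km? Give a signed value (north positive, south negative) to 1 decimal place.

-38.0 km

Leg 1 (S6°E, 32 km): east 32 sin 174° = 3.34, north 32 cos 174° = -31.82
Leg 2 (140°, 8 km): east 8 sin 140° = 5.14, north 8 cos 140° = -6.13
Net north component: -37.95 km.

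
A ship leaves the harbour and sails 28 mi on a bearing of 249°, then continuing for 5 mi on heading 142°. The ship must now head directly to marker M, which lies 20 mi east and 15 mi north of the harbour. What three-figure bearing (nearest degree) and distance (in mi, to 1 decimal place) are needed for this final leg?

056°, 51.9 mi

Leg 1 (249°, 28 mi): east 28 sin 249° = -26.14, north 28 cos 249° = -10.03
Leg 2 (142°, 5 mi): east 5 sin 142° = 3.08, north 5 cos 142° = -3.94
Current position: (-23.06, -13.97). Target: (20, 15). Remaining: Δeast = 43.06, Δnorth = 28.97.
Bearing = atan2(43.06, 28.97) mod 360° = 56.07°; distance = √((43.06)² + (28.97)²) = 51.902 mi.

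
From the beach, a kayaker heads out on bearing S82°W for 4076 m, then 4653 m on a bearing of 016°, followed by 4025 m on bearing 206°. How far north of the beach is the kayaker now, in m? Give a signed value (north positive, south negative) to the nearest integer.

Leg 1 (S82°W, 4076 m): east 4076 sin 262° = -4036.33, north 4076 cos 262° = -567.27
Leg 2 (016°, 4653 m): east 4653 sin 16° = 1282.54, north 4653 cos 16° = 4472.75
Leg 3 (206°, 4025 m): east 4025 sin 206° = -1764.44, north 4025 cos 206° = -3617.65
Net north component: 287.84 m.

288 m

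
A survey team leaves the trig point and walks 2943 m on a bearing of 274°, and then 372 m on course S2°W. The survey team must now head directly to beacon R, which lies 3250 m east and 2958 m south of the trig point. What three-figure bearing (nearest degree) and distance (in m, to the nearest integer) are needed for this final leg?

Leg 1 (274°, 2943 m): east 2943 sin 274° = -2935.83, north 2943 cos 274° = 205.29
Leg 2 (S2°W, 372 m): east 372 sin 182° = -12.98, north 372 cos 182° = -371.77
Current position: (-2948.81, -166.48). Target: (3250, -2958). Remaining: Δeast = 6198.81, Δnorth = -2791.52.
Bearing = atan2(6198.81, -2791.52) mod 360° = 114.24°; distance = √((6198.81)² + (-2791.52)²) = 6798.373 m.

114°, 6798 m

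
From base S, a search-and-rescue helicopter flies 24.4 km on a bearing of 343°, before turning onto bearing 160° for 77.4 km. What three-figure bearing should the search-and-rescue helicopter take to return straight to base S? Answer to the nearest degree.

Leg 1 (343°, 24.4 km): east 24.4 sin 343° = -7.13, north 24.4 cos 343° = 23.33
Leg 2 (160°, 77.4 km): east 77.4 sin 160° = 26.47, north 77.4 cos 160° = -72.73
Net displacement: 19.34 east, -49.40 north. Direction back to start is (-19.34, 49.40): bearing = atan2(-19.34, 49.40) mod 360° = 338.62° ≈ 339°.

339°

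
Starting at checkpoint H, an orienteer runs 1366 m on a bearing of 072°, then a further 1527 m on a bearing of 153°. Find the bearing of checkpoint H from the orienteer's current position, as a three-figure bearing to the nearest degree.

Leg 1 (072°, 1366 m): east 1366 sin 72° = 1299.14, north 1366 cos 72° = 422.12
Leg 2 (153°, 1527 m): east 1527 sin 153° = 693.24, north 1527 cos 153° = -1360.57
Net displacement: 1992.39 east, -938.45 north. Direction back to start is (-1992.39, 938.45): bearing = atan2(-1992.39, 938.45) mod 360° = 295.22° ≈ 295°.

295°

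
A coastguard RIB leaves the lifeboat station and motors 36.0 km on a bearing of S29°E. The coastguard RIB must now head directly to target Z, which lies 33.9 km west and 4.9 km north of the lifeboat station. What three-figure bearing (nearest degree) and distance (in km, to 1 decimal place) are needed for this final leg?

Leg 1 (S29°E, 36.0 km): east 36.0 sin 151° = 17.45, north 36.0 cos 151° = -31.49
Current position: (17.45, -31.49). Target: (-33.9, 4.9). Remaining: Δeast = -51.35, Δnorth = 36.39.
Bearing = atan2(-51.35, 36.39) mod 360° = 305.32°; distance = √((-51.35)² + (36.39)²) = 62.937 km.

305°, 62.9 km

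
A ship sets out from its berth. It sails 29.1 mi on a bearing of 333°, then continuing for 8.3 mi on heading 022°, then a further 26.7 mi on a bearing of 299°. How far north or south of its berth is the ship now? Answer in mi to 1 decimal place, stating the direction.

Leg 1 (333°, 29.1 mi): east 29.1 sin 333° = -13.21, north 29.1 cos 333° = 25.93
Leg 2 (022°, 8.3 mi): east 8.3 sin 22° = 3.11, north 8.3 cos 22° = 7.70
Leg 3 (299°, 26.7 mi): east 26.7 sin 299° = -23.35, north 26.7 cos 299° = 12.94
Net north component: 46.57 mi.

46.6 mi north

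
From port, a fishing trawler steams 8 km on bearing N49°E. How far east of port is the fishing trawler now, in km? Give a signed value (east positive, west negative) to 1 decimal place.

Leg 1 (N49°E, 8 km): east 8 sin 49° = 6.04, north 8 cos 49° = 5.25
Net east component: 6.04 km.

6.0 km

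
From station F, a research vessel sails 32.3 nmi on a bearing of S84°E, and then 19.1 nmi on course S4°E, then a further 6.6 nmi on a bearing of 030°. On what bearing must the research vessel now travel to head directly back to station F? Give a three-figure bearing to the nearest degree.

294°

Leg 1 (S84°E, 32.3 nmi): east 32.3 sin 96° = 32.12, north 32.3 cos 96° = -3.38
Leg 2 (S4°E, 19.1 nmi): east 19.1 sin 176° = 1.33, north 19.1 cos 176° = -19.05
Leg 3 (030°, 6.6 nmi): east 6.6 sin 30° = 3.30, north 6.6 cos 30° = 5.72
Net displacement: 36.76 east, -16.71 north. Direction back to start is (-36.76, 16.71): bearing = atan2(-36.76, 16.71) mod 360° = 294.45° ≈ 294°.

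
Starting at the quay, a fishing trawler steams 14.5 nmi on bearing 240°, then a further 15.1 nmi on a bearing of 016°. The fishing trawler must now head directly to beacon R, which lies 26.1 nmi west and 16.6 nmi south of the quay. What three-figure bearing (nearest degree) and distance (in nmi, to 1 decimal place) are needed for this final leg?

217°, 29.7 nmi

Leg 1 (240°, 14.5 nmi): east 14.5 sin 240° = -12.56, north 14.5 cos 240° = -7.25
Leg 2 (016°, 15.1 nmi): east 15.1 sin 16° = 4.16, north 15.1 cos 16° = 14.52
Current position: (-8.40, 7.27). Target: (-26.1, -16.6). Remaining: Δeast = -17.70, Δnorth = -23.87.
Bearing = atan2(-17.70, -23.87) mod 360° = 216.57°; distance = √((-17.70)² + (-23.87)²) = 29.715 nmi.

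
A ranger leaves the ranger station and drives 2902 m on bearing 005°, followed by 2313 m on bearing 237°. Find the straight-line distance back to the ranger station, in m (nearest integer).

Leg 1 (005°, 2902 m): east 2902 sin 5° = 252.93, north 2902 cos 5° = 2890.96
Leg 2 (237°, 2313 m): east 2313 sin 237° = -1939.85, north 2313 cos 237° = -1259.75
Net: -1686.92 east, 1631.21 north. Distance = √((-1686.92)² + (1631.21)²) = 2346.600 m.

2347 m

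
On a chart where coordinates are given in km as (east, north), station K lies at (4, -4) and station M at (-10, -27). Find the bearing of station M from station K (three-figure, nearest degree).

Δeast = -10 − 4 = -14.00; Δnorth = -27 − -4 = -23.00.
Bearing = atan2(Δeast, Δnorth) mod 360° = 211.33° ≈ 211°.

211°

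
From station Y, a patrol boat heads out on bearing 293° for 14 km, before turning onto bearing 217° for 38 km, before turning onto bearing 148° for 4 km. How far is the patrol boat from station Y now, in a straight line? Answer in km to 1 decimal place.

Leg 1 (293°, 14 km): east 14 sin 293° = -12.89, north 14 cos 293° = 5.47
Leg 2 (217°, 38 km): east 38 sin 217° = -22.87, north 38 cos 217° = -30.35
Leg 3 (148°, 4 km): east 4 sin 148° = 2.12, north 4 cos 148° = -3.39
Net: -33.64 east, -28.27 north. Distance = √((-33.64)² + (-28.27)²) = 43.939 km.

43.9 km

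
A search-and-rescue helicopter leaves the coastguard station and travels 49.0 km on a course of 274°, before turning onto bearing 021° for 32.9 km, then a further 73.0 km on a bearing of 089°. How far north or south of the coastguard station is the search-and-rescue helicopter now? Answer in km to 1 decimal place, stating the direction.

35.4 km north

Leg 1 (274°, 49.0 km): east 49.0 sin 274° = -48.88, north 49.0 cos 274° = 3.42
Leg 2 (021°, 32.9 km): east 32.9 sin 21° = 11.79, north 32.9 cos 21° = 30.71
Leg 3 (089°, 73.0 km): east 73.0 sin 89° = 72.99, north 73.0 cos 89° = 1.27
Net north component: 35.41 km.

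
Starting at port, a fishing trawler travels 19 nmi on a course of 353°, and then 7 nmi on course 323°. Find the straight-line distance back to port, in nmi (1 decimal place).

Leg 1 (353°, 19 nmi): east 19 sin 353° = -2.32, north 19 cos 353° = 18.86
Leg 2 (323°, 7 nmi): east 7 sin 323° = -4.21, north 7 cos 323° = 5.59
Net: -6.53 east, 24.45 north. Distance = √((-6.53)² + (24.45)²) = 25.305 nmi.

25.3 nmi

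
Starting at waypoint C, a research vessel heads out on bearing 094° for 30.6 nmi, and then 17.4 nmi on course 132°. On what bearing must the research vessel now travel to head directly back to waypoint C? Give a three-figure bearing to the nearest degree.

Leg 1 (094°, 30.6 nmi): east 30.6 sin 94° = 30.53, north 30.6 cos 94° = -2.13
Leg 2 (132°, 17.4 nmi): east 17.4 sin 132° = 12.93, north 17.4 cos 132° = -11.64
Net displacement: 43.46 east, -13.78 north. Direction back to start is (-43.46, 13.78): bearing = atan2(-43.46, 13.78) mod 360° = 287.59° ≈ 288°.

288°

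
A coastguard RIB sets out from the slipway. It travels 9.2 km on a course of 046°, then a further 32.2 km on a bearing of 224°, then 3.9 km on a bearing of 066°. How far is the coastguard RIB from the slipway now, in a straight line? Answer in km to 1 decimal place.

Leg 1 (046°, 9.2 km): east 9.2 sin 46° = 6.62, north 9.2 cos 46° = 6.39
Leg 2 (224°, 32.2 km): east 32.2 sin 224° = -22.37, north 32.2 cos 224° = -23.16
Leg 3 (066°, 3.9 km): east 3.9 sin 66° = 3.56, north 3.9 cos 66° = 1.59
Net: -12.19 east, -15.19 north. Distance = √((-12.19)² + (-15.19)²) = 19.471 km.

19.5 km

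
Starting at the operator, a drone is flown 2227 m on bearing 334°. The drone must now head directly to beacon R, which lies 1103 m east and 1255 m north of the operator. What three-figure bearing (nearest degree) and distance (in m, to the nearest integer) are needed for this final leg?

110°, 2209 m

Leg 1 (334°, 2227 m): east 2227 sin 334° = -976.25, north 2227 cos 334° = 2001.61
Current position: (-976.25, 2001.61). Target: (1103, 1255). Remaining: Δeast = 2079.25, Δnorth = -746.61.
Bearing = atan2(2079.25, -746.61) mod 360° = 109.75°; distance = √((2079.25)² + (-746.61)²) = 2209.236 m.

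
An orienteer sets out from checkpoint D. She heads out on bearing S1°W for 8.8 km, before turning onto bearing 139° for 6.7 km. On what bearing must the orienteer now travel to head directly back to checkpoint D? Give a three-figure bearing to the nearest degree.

Leg 1 (S1°W, 8.8 km): east 8.8 sin 181° = -0.15, north 8.8 cos 181° = -8.80
Leg 2 (139°, 6.7 km): east 6.7 sin 139° = 4.40, north 6.7 cos 139° = -5.06
Net displacement: 4.24 east, -13.86 north. Direction back to start is (-4.24, 13.86): bearing = atan2(-4.24, 13.86) mod 360° = 342.98° ≈ 343°.

343°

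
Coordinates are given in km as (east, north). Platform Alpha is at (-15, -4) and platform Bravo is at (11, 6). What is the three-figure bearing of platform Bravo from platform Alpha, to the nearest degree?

Δeast = 11 − -15 = 26.00; Δnorth = 6 − -4 = 10.00.
Bearing = atan2(Δeast, Δnorth) mod 360° = 68.96° ≈ 069°.

069°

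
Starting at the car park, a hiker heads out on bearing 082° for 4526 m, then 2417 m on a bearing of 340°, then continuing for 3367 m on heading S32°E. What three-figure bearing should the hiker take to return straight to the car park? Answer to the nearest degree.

270°

Leg 1 (082°, 4526 m): east 4526 sin 82° = 4481.95, north 4526 cos 82° = 629.90
Leg 2 (340°, 2417 m): east 2417 sin 340° = -826.66, north 2417 cos 340° = 2271.24
Leg 3 (S32°E, 3367 m): east 3367 sin 148° = 1784.24, north 3367 cos 148° = -2855.38
Net displacement: 5439.53 east, 45.76 north. Direction back to start is (-5439.53, -45.76): bearing = atan2(-5439.53, -45.76) mod 360° = 269.52° ≈ 270°.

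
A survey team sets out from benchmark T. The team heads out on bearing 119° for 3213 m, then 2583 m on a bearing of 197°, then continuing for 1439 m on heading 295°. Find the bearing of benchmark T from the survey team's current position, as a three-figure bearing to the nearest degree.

348°

Leg 1 (119°, 3213 m): east 3213 sin 119° = 2810.15, north 3213 cos 119° = -1557.69
Leg 2 (197°, 2583 m): east 2583 sin 197° = -755.20, north 2583 cos 197° = -2470.14
Leg 3 (295°, 1439 m): east 1439 sin 295° = -1304.18, north 1439 cos 295° = 608.15
Net displacement: 750.78 east, -3419.68 north. Direction back to start is (-750.78, 3419.68): bearing = atan2(-750.78, 3419.68) mod 360° = 347.62° ≈ 348°.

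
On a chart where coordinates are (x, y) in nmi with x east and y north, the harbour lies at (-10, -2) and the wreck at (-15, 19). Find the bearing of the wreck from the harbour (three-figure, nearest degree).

347°

Δeast = -15 − -10 = -5.00; Δnorth = 19 − -2 = 21.00.
Bearing = atan2(Δeast, Δnorth) mod 360° = 346.61° ≈ 347°.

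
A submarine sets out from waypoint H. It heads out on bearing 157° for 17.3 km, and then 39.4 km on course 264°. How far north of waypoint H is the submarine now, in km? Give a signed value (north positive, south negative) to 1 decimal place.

-20.0 km

Leg 1 (157°, 17.3 km): east 17.3 sin 157° = 6.76, north 17.3 cos 157° = -15.92
Leg 2 (264°, 39.4 km): east 39.4 sin 264° = -39.18, north 39.4 cos 264° = -4.12
Net north component: -20.04 km.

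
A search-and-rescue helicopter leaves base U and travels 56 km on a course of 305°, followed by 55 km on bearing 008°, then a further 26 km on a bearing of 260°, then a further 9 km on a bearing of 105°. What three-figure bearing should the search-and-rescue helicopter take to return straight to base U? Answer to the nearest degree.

145°

Leg 1 (305°, 56 km): east 56 sin 305° = -45.87, north 56 cos 305° = 32.12
Leg 2 (008°, 55 km): east 55 sin 8° = 7.65, north 55 cos 8° = 54.46
Leg 3 (260°, 26 km): east 26 sin 260° = -25.61, north 26 cos 260° = -4.51
Leg 4 (105°, 9 km): east 9 sin 105° = 8.69, north 9 cos 105° = -2.33
Net displacement: -55.13 east, 79.74 north. Direction back to start is (55.13, -79.74): bearing = atan2(55.13, -79.74) mod 360° = 145.34° ≈ 145°.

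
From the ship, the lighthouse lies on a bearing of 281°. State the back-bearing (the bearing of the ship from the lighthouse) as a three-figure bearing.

101°

Back-bearing = 281° − 180° = 101°.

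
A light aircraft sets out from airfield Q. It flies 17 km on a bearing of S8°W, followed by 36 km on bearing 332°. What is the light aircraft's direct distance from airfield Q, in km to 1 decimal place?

24.4 km

Leg 1 (S8°W, 17 km): east 17 sin 188° = -2.37, north 17 cos 188° = -16.83
Leg 2 (332°, 36 km): east 36 sin 332° = -16.90, north 36 cos 332° = 31.79
Net: -19.27 east, 14.95 north. Distance = √((-19.27)² + (14.95)²) = 24.388 km.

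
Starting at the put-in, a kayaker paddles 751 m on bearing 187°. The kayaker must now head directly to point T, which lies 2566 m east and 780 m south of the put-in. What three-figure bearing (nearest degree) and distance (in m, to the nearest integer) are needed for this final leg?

Leg 1 (187°, 751 m): east 751 sin 187° = -91.52, north 751 cos 187° = -745.40
Current position: (-91.52, -745.40). Target: (2566, -780). Remaining: Δeast = 2657.52, Δnorth = -34.60.
Bearing = atan2(2657.52, -34.60) mod 360° = 90.75°; distance = √((2657.52)² + (-34.60)²) = 2657.749 m.

091°, 2658 m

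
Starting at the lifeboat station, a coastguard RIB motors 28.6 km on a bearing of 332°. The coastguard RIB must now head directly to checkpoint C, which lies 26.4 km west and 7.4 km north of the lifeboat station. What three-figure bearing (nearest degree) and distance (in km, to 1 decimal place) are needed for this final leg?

Leg 1 (332°, 28.6 km): east 28.6 sin 332° = -13.43, north 28.6 cos 332° = 25.25
Current position: (-13.43, 25.25). Target: (-26.4, 7.4). Remaining: Δeast = -12.97, Δnorth = -17.85.
Bearing = atan2(-12.97, -17.85) mod 360° = 216.01°; distance = √((-12.97)² + (-17.85)²) = 22.068 km.

216°, 22.1 km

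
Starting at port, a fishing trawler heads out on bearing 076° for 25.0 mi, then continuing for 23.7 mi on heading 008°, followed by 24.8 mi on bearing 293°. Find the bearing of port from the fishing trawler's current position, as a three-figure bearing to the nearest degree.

187°

Leg 1 (076°, 25.0 mi): east 25.0 sin 76° = 24.26, north 25.0 cos 76° = 6.05
Leg 2 (008°, 23.7 mi): east 23.7 sin 8° = 3.30, north 23.7 cos 8° = 23.47
Leg 3 (293°, 24.8 mi): east 24.8 sin 293° = -22.83, north 24.8 cos 293° = 9.69
Net displacement: 4.73 east, 39.21 north. Direction back to start is (-4.73, -39.21): bearing = atan2(-4.73, -39.21) mod 360° = 186.87° ≈ 187°.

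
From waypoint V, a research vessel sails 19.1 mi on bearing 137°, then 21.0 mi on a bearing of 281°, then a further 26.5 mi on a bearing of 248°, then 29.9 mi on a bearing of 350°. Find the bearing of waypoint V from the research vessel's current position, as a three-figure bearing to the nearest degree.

Leg 1 (137°, 19.1 mi): east 19.1 sin 137° = 13.03, north 19.1 cos 137° = -13.97
Leg 2 (281°, 21.0 mi): east 21.0 sin 281° = -20.61, north 21.0 cos 281° = 4.01
Leg 3 (248°, 26.5 mi): east 26.5 sin 248° = -24.57, north 26.5 cos 248° = -9.93
Leg 4 (350°, 29.9 mi): east 29.9 sin 350° = -5.19, north 29.9 cos 350° = 29.45
Net displacement: -37.35 east, 9.56 north. Direction back to start is (37.35, -9.56): bearing = atan2(37.35, -9.56) mod 360° = 104.35° ≈ 104°.

104°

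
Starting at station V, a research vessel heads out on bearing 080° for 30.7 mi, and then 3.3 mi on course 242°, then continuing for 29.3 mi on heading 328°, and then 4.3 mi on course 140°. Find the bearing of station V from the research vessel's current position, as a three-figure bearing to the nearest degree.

210°

Leg 1 (080°, 30.7 mi): east 30.7 sin 80° = 30.23, north 30.7 cos 80° = 5.33
Leg 2 (242°, 3.3 mi): east 3.3 sin 242° = -2.91, north 3.3 cos 242° = -1.55
Leg 3 (328°, 29.3 mi): east 29.3 sin 328° = -15.53, north 29.3 cos 328° = 24.85
Leg 4 (140°, 4.3 mi): east 4.3 sin 140° = 2.76, north 4.3 cos 140° = -3.29
Net displacement: 14.56 east, 25.34 north. Direction back to start is (-14.56, -25.34): bearing = atan2(-14.56, -25.34) mod 360° = 209.88° ≈ 210°.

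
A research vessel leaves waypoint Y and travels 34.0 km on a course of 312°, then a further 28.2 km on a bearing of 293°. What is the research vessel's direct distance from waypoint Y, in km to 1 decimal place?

61.4 km

Leg 1 (312°, 34.0 km): east 34.0 sin 312° = -25.27, north 34.0 cos 312° = 22.75
Leg 2 (293°, 28.2 km): east 28.2 sin 293° = -25.96, north 28.2 cos 293° = 11.02
Net: -51.23 east, 33.77 north. Distance = √((-51.23)² + (33.77)²) = 61.354 km.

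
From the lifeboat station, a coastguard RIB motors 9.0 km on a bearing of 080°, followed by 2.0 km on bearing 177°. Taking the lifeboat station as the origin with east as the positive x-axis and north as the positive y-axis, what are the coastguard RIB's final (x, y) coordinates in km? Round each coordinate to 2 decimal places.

(8.97, -0.43)

Leg 1 (080°, 9.0 km): east 9.0 sin 80° = 8.86, north 9.0 cos 80° = 1.56
Leg 2 (177°, 2.0 km): east 2.0 sin 177° = 0.10, north 2.0 cos 177° = -2.00
Summing: 8.97 km east, -0.43 km north → (8.97, -0.43).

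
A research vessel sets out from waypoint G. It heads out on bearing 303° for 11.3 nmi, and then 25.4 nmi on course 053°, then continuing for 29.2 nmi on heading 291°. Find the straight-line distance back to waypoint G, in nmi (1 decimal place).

Leg 1 (303°, 11.3 nmi): east 11.3 sin 303° = -9.48, north 11.3 cos 303° = 6.15
Leg 2 (053°, 25.4 nmi): east 25.4 sin 53° = 20.29, north 25.4 cos 53° = 15.29
Leg 3 (291°, 29.2 nmi): east 29.2 sin 291° = -27.26, north 29.2 cos 291° = 10.46
Net: -16.45 east, 31.90 north. Distance = √((-16.45)² + (31.90)²) = 35.897 nmi.

35.9 nmi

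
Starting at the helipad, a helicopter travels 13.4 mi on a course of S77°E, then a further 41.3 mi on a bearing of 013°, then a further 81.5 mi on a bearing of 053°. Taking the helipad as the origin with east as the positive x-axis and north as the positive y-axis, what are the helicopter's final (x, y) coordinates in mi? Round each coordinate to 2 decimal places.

(87.44, 86.28)

Leg 1 (S77°E, 13.4 mi): east 13.4 sin 103° = 13.06, north 13.4 cos 103° = -3.01
Leg 2 (013°, 41.3 mi): east 41.3 sin 13° = 9.29, north 41.3 cos 13° = 40.24
Leg 3 (053°, 81.5 mi): east 81.5 sin 53° = 65.09, north 81.5 cos 53° = 49.05
Summing: 87.44 mi east, 86.28 mi north → (87.44, 86.28).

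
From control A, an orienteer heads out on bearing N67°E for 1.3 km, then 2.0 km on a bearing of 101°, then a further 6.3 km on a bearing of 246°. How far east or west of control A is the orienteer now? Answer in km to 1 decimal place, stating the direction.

Leg 1 (N67°E, 1.3 km): east 1.3 sin 67° = 1.20, north 1.3 cos 67° = 0.51
Leg 2 (101°, 2.0 km): east 2.0 sin 101° = 1.96, north 2.0 cos 101° = -0.38
Leg 3 (246°, 6.3 km): east 6.3 sin 246° = -5.76, north 6.3 cos 246° = -2.56
Net east component: -2.60 km.

2.6 km west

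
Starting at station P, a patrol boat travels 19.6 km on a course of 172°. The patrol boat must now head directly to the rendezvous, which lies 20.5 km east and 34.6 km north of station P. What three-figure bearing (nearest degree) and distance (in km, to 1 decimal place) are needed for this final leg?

Leg 1 (172°, 19.6 km): east 19.6 sin 172° = 2.73, north 19.6 cos 172° = -19.41
Current position: (2.73, -19.41). Target: (20.5, 34.6). Remaining: Δeast = 17.77, Δnorth = 54.01.
Bearing = atan2(17.77, 54.01) mod 360° = 18.21°; distance = √((17.77)² + (54.01)²) = 56.858 km.

018°, 56.9 km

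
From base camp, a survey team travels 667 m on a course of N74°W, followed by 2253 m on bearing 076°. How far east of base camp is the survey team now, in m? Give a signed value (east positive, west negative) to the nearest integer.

1545 m

Leg 1 (N74°W, 667 m): east 667 sin 286° = -641.16, north 667 cos 286° = 183.85
Leg 2 (076°, 2253 m): east 2253 sin 76° = 2186.08, north 2253 cos 76° = 545.05
Net east component: 1544.91 m.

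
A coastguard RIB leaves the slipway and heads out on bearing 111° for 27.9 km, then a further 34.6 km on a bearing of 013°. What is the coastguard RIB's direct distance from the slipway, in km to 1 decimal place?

Leg 1 (111°, 27.9 km): east 27.9 sin 111° = 26.05, north 27.9 cos 111° = -10.00
Leg 2 (013°, 34.6 km): east 34.6 sin 13° = 7.78, north 34.6 cos 13° = 33.71
Net: 33.83 east, 23.71 north. Distance = √((33.83)² + (23.71)²) = 41.314 km.

41.3 km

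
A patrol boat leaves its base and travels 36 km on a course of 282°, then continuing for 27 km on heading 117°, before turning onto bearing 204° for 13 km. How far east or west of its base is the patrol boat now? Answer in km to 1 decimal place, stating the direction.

Leg 1 (282°, 36 km): east 36 sin 282° = -35.21, north 36 cos 282° = 7.48
Leg 2 (117°, 27 km): east 27 sin 117° = 24.06, north 27 cos 117° = -12.26
Leg 3 (204°, 13 km): east 13 sin 204° = -5.29, north 13 cos 204° = -11.88
Net east component: -16.44 km.

16.4 km west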